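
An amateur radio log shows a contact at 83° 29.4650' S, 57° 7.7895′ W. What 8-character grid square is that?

GA16km42

Offset from 180°W / 90°S: lon 122.87018°, lat 6.50892°.
Field (20°×10°, letters A–R): lon ⌊122.87018/20⌋ = 6 → G; lat ⌊6.50892/10⌋ = 0 → A.
Square (2°×1°, digits 0–9): lon ⌊2.87018/2⌋ = 1; lat ⌊6.50892/1⌋ = 6.
Subsquare (5′×2.5′, letters a–x): lon ⌊0.87018/0.0833333⌋ = 10 → k; lat ⌊0.50892/0.0416667⌋ = 12 → m.
Extended square (30″×15″, digits 0–9): lon ⌊0.03684/0.00833333⌋ = 4; lat ⌊0.00892/0.00416667⌋ = 2.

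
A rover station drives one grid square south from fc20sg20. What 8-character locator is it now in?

Latitude extended square 0; −1 → -1, wraps to 9, carry into subsquare.
Latitude subsquare g = 6; −1 → 5 = f.
The longitude characters are unchanged.

FC20sf29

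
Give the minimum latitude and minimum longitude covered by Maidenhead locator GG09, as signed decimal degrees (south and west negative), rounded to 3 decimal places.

-21.000, -60.000

Field G=6, G=6: +6·20° lon, +6·10° lat → SW at lon -60°, lat -30°.
Square 0, 9: +0·2° lon, +9·1° lat → SW at lon -60°, lat -21°.
latitude -21.000, longitude -60.000.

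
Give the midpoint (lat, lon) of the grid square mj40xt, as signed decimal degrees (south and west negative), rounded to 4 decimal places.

Field M=12, J=9: +12·20° lon, +9·10° lat → SW at lon 60°, lat 0°.
Square 4, 0: +4·2° lon, +0·1° lat → SW at lon 68°, lat 0°.
Subsquare x=23, t=19: +23·0.0833333° lon, +19·0.0416667° lat → SW at lon 69.9167°, lat 0.791667°.
Cell spans 0.0833333° lon × 0.0416667° lat. Centre is SW corner plus half of each.
latitude 0.8125, longitude 69.9583.

0.8125, 69.9583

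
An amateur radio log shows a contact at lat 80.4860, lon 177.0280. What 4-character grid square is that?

Add 180° to longitude and 90° to latitude: 357.03, 170.49.
Field: 357.03/20 → 17 → R, 170.49/10 → 17 → R; chars RR.
Square: 17.03/2 → 8, 0.49/1 → 0; chars 80.

RR80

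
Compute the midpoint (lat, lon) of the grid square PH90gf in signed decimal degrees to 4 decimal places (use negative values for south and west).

-19.7708, 138.5417

Field P=15, H=7: +15·20° lon, +7·10° lat → SW at lon 120°, lat -20°.
Square 9, 0: +9·2° lon, +0·1° lat → SW at lon 138°, lat -20°.
Subsquare g=6, f=5: +6·0.0833333° lon, +5·0.0416667° lat → SW at lon 138.5°, lat -19.7917°.
Cell spans 0.0833333° lon × 0.0416667° lat. Centre is SW corner plus half of each.
latitude -19.7708, longitude 138.5417.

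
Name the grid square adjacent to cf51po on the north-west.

Longitude subsquare p = 15; −1 → 14 = o.
Latitude subsquare o = 14; +1 → 15 = p.

CF51op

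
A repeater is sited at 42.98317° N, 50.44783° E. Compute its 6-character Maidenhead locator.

LN52fx

Add 180° to longitude and 90° to latitude: 230.4478, 132.9832.
Field (20°×10°, letters A–R): 230.4478/20 → 11 → L, 132.9832/10 → 13 → N; chars LN.
Square (2°×1°, digits 0–9): 10.4478/2 → 5, 2.9832/1 → 2; chars 52.
Subsquare (5′×2.5′, letters a–x): 0.4478/0.0833333 → 5 → f, 0.9832/0.0416667 → 23 → x; chars fx.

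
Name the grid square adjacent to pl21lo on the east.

Longitude subsquare l = 11; +1 → 12 = m.
The latitude characters are unchanged.

PL21mo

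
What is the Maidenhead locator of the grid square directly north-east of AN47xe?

AN57af

Longitude subsquare x = 23; +1 → 24, wraps to 0 = a, carry into square.
Longitude square 4; +1 → 5.
Latitude subsquare e = 4; +1 → 5 = f.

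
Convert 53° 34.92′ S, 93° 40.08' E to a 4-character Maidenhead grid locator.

ND66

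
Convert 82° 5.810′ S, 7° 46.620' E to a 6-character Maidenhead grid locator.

JA37vv

Shift to the Maidenhead origin (180°W, 90°S): lon 187.7770, lat 7.9032.
Field: 187.7770/20 → 9 → J, 7.9032/10 → 0 → A; chars JA.
Square: 7.7770/2 → 3, 7.9032/1 → 7; chars 37.
Subsquare: 1.7770/0.0833333 → 21 → v, 0.9032/0.0416667 → 21 → v; chars vv.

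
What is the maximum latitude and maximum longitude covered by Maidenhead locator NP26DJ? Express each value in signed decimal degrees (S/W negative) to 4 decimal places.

Field N=13, P=15: +13·20° lon, +15·10° lat → SW at lon 80°, lat 60°.
Square 2, 6: +2·2° lon, +6·1° lat → SW at lon 84°, lat 66°.
Subsquare d=3, j=9: +3·0.0833333° lon, +9·0.0416667° lat → SW at lon 84.25°, lat 66.375°.
Cell spans 0.0833333° lon × 0.0416667° lat. NE corner is SW corner plus one full cell.
latitude 66.4167, longitude 84.3333.

66.4167, 84.3333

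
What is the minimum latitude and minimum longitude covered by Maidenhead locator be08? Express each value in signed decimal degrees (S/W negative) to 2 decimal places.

-42.00, -160.00

Field B=1, E=4: +1·20° lon, +4·10° lat → SW at lon -160°, lat -50°.
Square 0, 8: +0·2° lon, +8·1° lat → SW at lon -160°, lat -42°.
latitude -42.00, longitude -160.00.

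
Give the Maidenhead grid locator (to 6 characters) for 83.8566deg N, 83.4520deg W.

ER83gu

Shift to the Maidenhead origin (180°W, 90°S): lon 96.5480, lat 173.8566.
Field (20°×10°, letters A–R): lon ⌊96.5480/20⌋ = 4 → E; lat ⌊173.8566/10⌋ = 17 → R.
Square (2°×1°, digits 0–9): lon ⌊16.5480/2⌋ = 8; lat ⌊3.8566/1⌋ = 3.
Subsquare (5′×2.5′, letters a–x): lon ⌊0.5480/0.0833333⌋ = 6 → g; lat ⌊0.8566/0.0416667⌋ = 20 → u.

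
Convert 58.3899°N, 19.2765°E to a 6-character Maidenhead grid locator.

JO98pj

Add 180° to longitude and 90° to latitude: 199.2765, 148.3899.
Field: 199.2765/20 → 9 → J, 148.3899/10 → 14 → O; chars JO.
Square: 19.2765/2 → 9, 8.3899/1 → 8; chars 98.
Subsquare: 1.2765/0.0833333 → 15 → p, 0.3899/0.0416667 → 9 → j; chars pj.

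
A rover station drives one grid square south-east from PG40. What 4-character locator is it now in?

PF59

Longitude square 4; +1 → 5.
Latitude square 0; −1 → -1, wraps to 9, carry into field.
Latitude field G = 6; −1 → 5 = F.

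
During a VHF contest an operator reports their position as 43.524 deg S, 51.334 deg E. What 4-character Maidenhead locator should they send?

LE56

Shift to the Maidenhead origin (180°W, 90°S): lon 231.33, lat 46.48.
Field: lon ⌊231.33/20⌋ = 11 → L; lat ⌊46.48/10⌋ = 4 → E.
Square: lon ⌊11.33/2⌋ = 5; lat ⌊6.48/1⌋ = 6.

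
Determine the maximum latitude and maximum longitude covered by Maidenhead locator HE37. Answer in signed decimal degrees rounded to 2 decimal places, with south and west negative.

-42.00, -32.00

Field H=7, E=4: +7·20° lon, +4·10° lat → SW at lon -40°, lat -50°.
Square 3, 7: +3·2° lon, +7·1° lat → SW at lon -34°, lat -43°.
Cell spans 2° lon × 1° lat. NE corner is SW corner plus one full cell.
latitude -42.00, longitude -32.00.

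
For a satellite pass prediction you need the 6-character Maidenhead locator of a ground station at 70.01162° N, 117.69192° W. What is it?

Add 180° to longitude and 90° to latitude: 62.3081, 160.0116.
Field: 62.3081/20 → 3 → D, 160.0116/10 → 16 → Q; chars DQ.
Square: 2.3081/2 → 1, 0.0116/1 → 0; chars 10.
Subsquare: 0.3081/0.0833333 → 3 → d, 0.0116/0.0416667 → 0 → a; chars da.

DQ10da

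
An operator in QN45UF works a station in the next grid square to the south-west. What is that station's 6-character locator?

QN45te

Longitude subsquare u = 20; −1 → 19 = t.
Latitude subsquare f = 5; −1 → 4 = e.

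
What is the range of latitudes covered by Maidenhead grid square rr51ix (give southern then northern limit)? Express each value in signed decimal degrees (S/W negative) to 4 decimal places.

Field R=17, R=17: +17·20° lon, +17·10° lat → SW at lon 160°, lat 80°.
Square 5, 1: +5·2° lon, +1·1° lat → SW at lon 170°, lat 81°.
Subsquare i=8, x=23: +8·0.0833333° lon, +23·0.0416667° lat → SW at lon 170.667°, lat 81.9583°.
Cell spans 0.0833333° lon × 0.0416667° lat.
south 81.9583, north 82.0000.

81.9583, 82.0000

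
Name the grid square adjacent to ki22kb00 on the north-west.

KI22jb91

Longitude extended square 0; −1 → -1, wraps to 9, carry into subsquare.
Longitude subsquare k = 10; −1 → 9 = j.
Latitude extended square 0; +1 → 1.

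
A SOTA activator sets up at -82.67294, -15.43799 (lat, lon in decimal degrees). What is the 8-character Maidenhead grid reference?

IA27gh78

Offset from 180°W / 90°S: lon 164.56201°, lat 7.32706°.
Field: lon ⌊164.56201/20⌋ = 8 → I; lat ⌊7.32706/10⌋ = 0 → A.
Square: lon ⌊4.56201/2⌋ = 2; lat ⌊7.32706/1⌋ = 7.
Subsquare: lon ⌊0.56201/0.0833333⌋ = 6 → g; lat ⌊0.32706/0.0416667⌋ = 7 → h.
Extended square: lon ⌊0.06201/0.00833333⌋ = 7; lat ⌊0.03539/0.00416667⌋ = 8.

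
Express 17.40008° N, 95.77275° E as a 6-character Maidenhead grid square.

NK77vj

Offset from 180°W / 90°S: lon 275.7727°, lat 107.4001°.
Field: lon ⌊275.7727/20⌋ = 13 → N; lat ⌊107.4001/10⌋ = 10 → K.
Square: lon ⌊15.7727/2⌋ = 7; lat ⌊7.4001/1⌋ = 7.
Subsquare: lon ⌊1.7727/0.0833333⌋ = 21 → v; lat ⌊0.4001/0.0416667⌋ = 9 → j.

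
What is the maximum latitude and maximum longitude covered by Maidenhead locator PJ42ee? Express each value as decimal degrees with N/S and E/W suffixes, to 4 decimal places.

Field P=15, J=9: +15·20° lon, +9·10° lat → SW at lon 120°, lat 0°.
Square 4, 2: +4·2° lon, +2·1° lat → SW at lon 128°, lat 2°.
Subsquare e=4, e=4: +4·0.0833333° lon, +4·0.0416667° lat → SW at lon 128.333°, lat 2.16667°.
Cell spans 0.0833333° lon × 0.0416667° lat. NE corner is SW corner plus one full cell.
latitude 2.2083° N, longitude 128.4167° E.

2.2083° N, 128.4167° E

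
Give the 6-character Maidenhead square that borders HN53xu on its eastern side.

HN63au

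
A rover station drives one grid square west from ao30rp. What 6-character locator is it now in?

Longitude subsquare r = 17; −1 → 16 = q.
The latitude characters are unchanged.

AO30qp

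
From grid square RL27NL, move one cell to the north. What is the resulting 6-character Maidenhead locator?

RL27nm

Latitude subsquare l = 11; +1 → 12 = m.
The longitude characters are unchanged.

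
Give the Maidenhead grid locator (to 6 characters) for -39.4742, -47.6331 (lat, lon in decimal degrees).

Add 180° to longitude and 90° to latitude: 132.3669, 50.5258.
Field: 132.3669/20 → 6 → G, 50.5258/10 → 5 → F; chars GF.
Square: 12.3669/2 → 6, 0.5258/1 → 0; chars 60.
Subsquare: 0.3669/0.0833333 → 4 → e, 0.5258/0.0416667 → 12 → m; chars em.

GF60em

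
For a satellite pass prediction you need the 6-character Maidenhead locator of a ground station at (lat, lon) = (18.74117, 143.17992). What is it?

Offset from 180°W / 90°S: lon 323.1799°, lat 108.7412°.
Field: lon ⌊323.1799/20⌋ = 16 → Q; lat ⌊108.7412/10⌋ = 10 → K.
Square: lon ⌊3.1799/2⌋ = 1; lat ⌊8.7412/1⌋ = 8.
Subsquare: lon ⌊1.1799/0.0833333⌋ = 14 → o; lat ⌊0.7412/0.0416667⌋ = 17 → r.

QK18or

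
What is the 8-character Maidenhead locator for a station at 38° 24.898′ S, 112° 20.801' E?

Shift to the Maidenhead origin (180°W, 90°S): lon 292.34668, lat 51.58503.
Field: lon ⌊292.34668/20⌋ = 14 → O; lat ⌊51.58503/10⌋ = 5 → F.
Square: lon ⌊12.34668/2⌋ = 6; lat ⌊1.58503/1⌋ = 1.
Subsquare: lon ⌊0.34668/0.0833333⌋ = 4 → e; lat ⌊0.58503/0.0416667⌋ = 14 → o.
Extended square: lon ⌊0.01335/0.00833333⌋ = 1; lat ⌊0.00170/0.00416667⌋ = 0.

OF61eo10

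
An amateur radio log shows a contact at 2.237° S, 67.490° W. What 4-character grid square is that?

FI67

Offset from 180°W / 90°S: lon 112.51°, lat 87.76°.
Field: lon ⌊112.51/20⌋ = 5 → F; lat ⌊87.76/10⌋ = 8 → I.
Square: lon ⌊12.51/2⌋ = 6; lat ⌊7.76/1⌋ = 7.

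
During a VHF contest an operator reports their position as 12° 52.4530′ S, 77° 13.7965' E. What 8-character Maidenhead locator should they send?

MH87od70

Offset from 180°W / 90°S: lon 257.22994°, lat 77.12578°.
Field: 257.22994/20 → 12 → M, 77.12578/10 → 7 → H; chars MH.
Square: 17.22994/2 → 8, 7.12578/1 → 7; chars 87.
Subsquare: 1.22994/0.0833333 → 14 → o, 0.12578/0.0416667 → 3 → d; chars od.
Extended square: 0.06327/0.00833333 → 7, 0.00078/0.00416667 → 0; chars 70.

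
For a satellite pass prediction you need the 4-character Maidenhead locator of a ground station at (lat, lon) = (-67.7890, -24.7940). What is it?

HC72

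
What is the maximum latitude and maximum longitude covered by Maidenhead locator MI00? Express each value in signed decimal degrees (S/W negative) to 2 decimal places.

Field M=12, I=8: +12·20° lon, +8·10° lat → SW at lon 60°, lat -10°.
Square 0, 0: +0·2° lon, +0·1° lat → SW at lon 60°, lat -10°.
Cell spans 2° lon × 1° lat. NE corner is SW corner plus one full cell.
latitude -9.00, longitude 62.00.

-9.00, 62.00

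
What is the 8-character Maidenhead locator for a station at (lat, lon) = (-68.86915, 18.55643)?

Offset from 180°W / 90°S: lon 198.55643°, lat 21.13085°.
Field: lon ⌊198.55643/20⌋ = 9 → J; lat ⌊21.13085/10⌋ = 2 → C.
Square: lon ⌊18.55643/2⌋ = 9; lat ⌊1.13085/1⌋ = 1.
Subsquare: lon ⌊0.55643/0.0833333⌋ = 6 → g; lat ⌊0.13085/0.0416667⌋ = 3 → d.
Extended square: lon ⌊0.05643/0.00833333⌋ = 6; lat ⌊0.00585/0.00416667⌋ = 1.

JC91gd61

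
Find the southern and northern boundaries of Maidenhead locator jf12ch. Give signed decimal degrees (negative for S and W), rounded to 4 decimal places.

-37.7083, -37.6667

Field J=9, F=5: +9·20° lon, +5·10° lat → SW at lon 0°, lat -40°.
Square 1, 2: +1·2° lon, +2·1° lat → SW at lon 2°, lat -38°.
Subsquare c=2, h=7: +2·0.0833333° lon, +7·0.0416667° lat → SW at lon 2.16667°, lat -37.7083°.
Cell spans 0.0833333° lon × 0.0416667° lat.
south -37.7083, north -37.6667.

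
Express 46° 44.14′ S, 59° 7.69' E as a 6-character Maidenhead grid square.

Offset from 180°W / 90°S: lon 239.1282°, lat 43.2643°.
Field: 239.1282/20 → 11 → L, 43.2643/10 → 4 → E; chars LE.
Square: 19.1282/2 → 9, 3.2643/1 → 3; chars 93.
Subsquare: 1.1282/0.0833333 → 13 → n, 0.2643/0.0416667 → 6 → g; chars ng.

LE93ng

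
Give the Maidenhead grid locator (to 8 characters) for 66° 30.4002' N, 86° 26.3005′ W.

EP66sm71

Offset from 180°W / 90°S: lon 93.56166°, lat 156.50667°.
Field: lon ⌊93.56166/20⌋ = 4 → E; lat ⌊156.50667/10⌋ = 15 → P.
Square: lon ⌊13.56166/2⌋ = 6; lat ⌊6.50667/1⌋ = 6.
Subsquare: lon ⌊1.56166/0.0833333⌋ = 18 → s; lat ⌊0.50667/0.0416667⌋ = 12 → m.
Extended square: lon ⌊0.06166/0.00833333⌋ = 7; lat ⌊0.00667/0.00416667⌋ = 1.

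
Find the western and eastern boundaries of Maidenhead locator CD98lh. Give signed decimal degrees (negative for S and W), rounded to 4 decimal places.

-121.0833, -121.0000

Field C=2, D=3: +2·20° lon, +3·10° lat → SW at lon -140°, lat -60°.
Square 9, 8: +9·2° lon, +8·1° lat → SW at lon -122°, lat -52°.
Subsquare l=11, h=7: +11·0.0833333° lon, +7·0.0416667° lat → SW at lon -121.083°, lat -51.7083°.
Cell spans 0.0833333° lon × 0.0416667° lat.
west -121.0833, east -121.0000.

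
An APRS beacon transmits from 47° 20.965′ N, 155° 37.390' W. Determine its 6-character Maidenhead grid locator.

BN27ei

Add 180° to longitude and 90° to latitude: 24.3768, 137.3494.
Field (20°×10°, letters A–R): lon ⌊24.3768/20⌋ = 1 → B; lat ⌊137.3494/10⌋ = 13 → N.
Square (2°×1°, digits 0–9): lon ⌊4.3768/2⌋ = 2; lat ⌊7.3494/1⌋ = 7.
Subsquare (5′×2.5′, letters a–x): lon ⌊0.3768/0.0833333⌋ = 4 → e; lat ⌊0.3494/0.0416667⌋ = 8 → i.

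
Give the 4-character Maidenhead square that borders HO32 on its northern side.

Latitude square 2; +1 → 3.
The longitude characters are unchanged.

HO33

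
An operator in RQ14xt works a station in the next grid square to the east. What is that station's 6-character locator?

Longitude subsquare x = 23; +1 → 24, wraps to 0 = a, carry into square.
Longitude square 1; +1 → 2.
The latitude characters are unchanged.

RQ24at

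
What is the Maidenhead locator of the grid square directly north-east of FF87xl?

FF97am

Longitude subsquare x = 23; +1 → 24, wraps to 0 = a, carry into square.
Longitude square 8; +1 → 9.
Latitude subsquare l = 11; +1 → 12 = m.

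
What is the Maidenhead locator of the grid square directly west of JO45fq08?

JO45eq98

Longitude extended square 0; −1 → -1, wraps to 9, carry into subsquare.
Longitude subsquare f = 5; −1 → 4 = e.
The latitude characters are unchanged.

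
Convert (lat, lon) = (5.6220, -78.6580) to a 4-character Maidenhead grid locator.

Add 180° to longitude and 90° to latitude: 101.34, 95.62.
Field (20°×10°, letters A–R): 101.34/20 → 5 → F, 95.62/10 → 9 → J; chars FJ.
Square (2°×1°, digits 0–9): 1.34/2 → 0, 5.62/1 → 5; chars 05.

FJ05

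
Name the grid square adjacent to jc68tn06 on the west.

Longitude extended square 0; −1 → -1, wraps to 9, carry into subsquare.
Longitude subsquare t = 19; −1 → 18 = s.
The latitude characters are unchanged.

JC68sn96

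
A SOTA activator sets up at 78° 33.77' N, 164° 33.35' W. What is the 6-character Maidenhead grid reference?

AQ78rn

Add 180° to longitude and 90° to latitude: 15.4442, 168.5628.
Field: 15.4442/20 → 0 → A, 168.5628/10 → 16 → Q; chars AQ.
Square: 15.4442/2 → 7, 8.5628/1 → 8; chars 78.
Subsquare: 1.4442/0.0833333 → 17 → r, 0.5628/0.0416667 → 13 → n; chars rn.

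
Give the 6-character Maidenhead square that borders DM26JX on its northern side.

Latitude subsquare x = 23; +1 → 24, wraps to 0 = a, carry into square.
Latitude square 6; +1 → 7.
The longitude characters are unchanged.

DM27ja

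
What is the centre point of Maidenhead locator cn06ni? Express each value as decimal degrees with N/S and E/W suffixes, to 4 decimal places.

Field C=2, N=13: +2·20° lon, +13·10° lat → SW at lon -140°, lat 40°.
Square 0, 6: +0·2° lon, +6·1° lat → SW at lon -140°, lat 46°.
Subsquare n=13, i=8: +13·0.0833333° lon, +8·0.0416667° lat → SW at lon -138.917°, lat 46.3333°.
Cell spans 0.0833333° lon × 0.0416667° lat. Centre is SW corner plus half of each.
latitude 46.3542° N, longitude 138.8750° W.

46.3542° N, 138.8750° W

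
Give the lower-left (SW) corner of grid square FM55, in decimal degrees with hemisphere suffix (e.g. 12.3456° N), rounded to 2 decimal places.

35.00° N, 70.00° W

Field F=5, M=12: +5·20° lon, +12·10° lat → SW at lon -80°, lat 30°.
Square 5, 5: +5·2° lon, +5·1° lat → SW at lon -70°, lat 35°.
latitude 35.00° N, longitude 70.00° W.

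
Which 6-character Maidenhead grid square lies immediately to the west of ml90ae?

Longitude subsquare a = 0; −1 → -1, wraps to 23 = x, carry into square.
Longitude square 9; −1 → 8.
The latitude characters are unchanged.

ML80xe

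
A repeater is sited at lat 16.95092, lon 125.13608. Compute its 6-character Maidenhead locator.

Add 180° to longitude and 90° to latitude: 305.1361, 106.9509.
Field: 305.1361/20 → 15 → P, 106.9509/10 → 10 → K; chars PK.
Square: 5.1361/2 → 2, 6.9509/1 → 6; chars 26.
Subsquare: 1.1361/0.0833333 → 13 → n, 0.9509/0.0416667 → 22 → w; chars nw.

PK26nw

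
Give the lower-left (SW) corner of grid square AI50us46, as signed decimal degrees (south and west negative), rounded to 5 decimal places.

Field A=0, I=8: +0·20° lon, +8·10° lat → SW at lon -180°, lat -10°.
Square 5, 0: +5·2° lon, +0·1° lat → SW at lon -170°, lat -10°.
Subsquare u=20, s=18: +20·0.0833333° lon, +18·0.0416667° lat → SW at lon -168.333°, lat -9.25°.
Extended square 4, 6: +4·0.00833333° lon, +6·0.00416667° lat → SW at lon -168.3°, lat -9.225°.
latitude -9.22500, longitude -168.30000.

-9.22500, -168.30000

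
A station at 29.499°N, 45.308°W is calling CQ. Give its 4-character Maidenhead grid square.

Shift to the Maidenhead origin (180°W, 90°S): lon 134.69, lat 119.50.
Field: lon ⌊134.69/20⌋ = 6 → G; lat ⌊119.50/10⌋ = 11 → L.
Square: lon ⌊14.69/2⌋ = 7; lat ⌊9.50/1⌋ = 9.

GL79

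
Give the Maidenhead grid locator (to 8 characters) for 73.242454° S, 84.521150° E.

Offset from 180°W / 90°S: lon 264.52115°, lat 16.75755°.
Field: lon ⌊264.52115/20⌋ = 13 → N; lat ⌊16.75755/10⌋ = 1 → B.
Square: lon ⌊4.52115/2⌋ = 2; lat ⌊6.75755/1⌋ = 6.
Subsquare: lon ⌊0.52115/0.0833333⌋ = 6 → g; lat ⌊0.75755/0.0416667⌋ = 18 → s.
Extended square: lon ⌊0.02115/0.00833333⌋ = 2; lat ⌊0.00755/0.00416667⌋ = 1.

NB26gs21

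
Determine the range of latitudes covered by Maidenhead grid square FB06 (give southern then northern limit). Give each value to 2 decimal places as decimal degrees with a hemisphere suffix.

74.00° S, 73.00° S

Field F=5, B=1: +5·20° lon, +1·10° lat → SW at lon -80°, lat -80°.
Square 0, 6: +0·2° lon, +6·1° lat → SW at lon -80°, lat -74°.
Cell spans 2° lon × 1° lat.
south 74.00° S, north 73.00° S.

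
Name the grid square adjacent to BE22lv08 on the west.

BE22kv98

Longitude extended square 0; −1 → -1, wraps to 9, carry into subsquare.
Longitude subsquare l = 11; −1 → 10 = k.
The latitude characters are unchanged.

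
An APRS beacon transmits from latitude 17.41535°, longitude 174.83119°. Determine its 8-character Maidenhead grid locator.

RK77jj99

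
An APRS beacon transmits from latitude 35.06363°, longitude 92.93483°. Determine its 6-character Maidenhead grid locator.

NM65lb

Add 180° to longitude and 90° to latitude: 272.9348, 125.0636.
Field: lon ⌊272.9348/20⌋ = 13 → N; lat ⌊125.0636/10⌋ = 12 → M.
Square: lon ⌊12.9348/2⌋ = 6; lat ⌊5.0636/1⌋ = 5.
Subsquare: lon ⌊0.9348/0.0833333⌋ = 11 → l; lat ⌊0.0636/0.0416667⌋ = 1 → b.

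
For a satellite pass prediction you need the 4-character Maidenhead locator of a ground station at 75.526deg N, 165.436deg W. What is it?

AQ75

Offset from 180°W / 90°S: lon 14.56°, lat 165.53°.
Field: 14.56/20 → 0 → A, 165.53/10 → 16 → Q; chars AQ.
Square: 14.56/2 → 7, 5.53/1 → 5; chars 75.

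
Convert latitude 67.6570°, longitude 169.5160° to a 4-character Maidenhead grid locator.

Shift to the Maidenhead origin (180°W, 90°S): lon 349.52, lat 157.66.
Field: 349.52/20 → 17 → R, 157.66/10 → 15 → P; chars RP.
Square: 9.52/2 → 4, 7.66/1 → 7; chars 47.

RP47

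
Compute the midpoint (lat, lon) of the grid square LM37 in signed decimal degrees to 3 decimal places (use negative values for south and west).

37.500, 47.000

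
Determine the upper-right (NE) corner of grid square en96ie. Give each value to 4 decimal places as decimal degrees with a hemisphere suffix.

46.2083° N, 81.2500° W

Field E=4, N=13: +4·20° lon, +13·10° lat → SW at lon -100°, lat 40°.
Square 9, 6: +9·2° lon, +6·1° lat → SW at lon -82°, lat 46°.
Subsquare i=8, e=4: +8·0.0833333° lon, +4·0.0416667° lat → SW at lon -81.3333°, lat 46.1667°.
Cell spans 0.0833333° lon × 0.0416667° lat. NE corner is SW corner plus one full cell.
latitude 46.2083° N, longitude 81.2500° W.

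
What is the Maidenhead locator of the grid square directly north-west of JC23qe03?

JC23pe94

Longitude extended square 0; −1 → -1, wraps to 9, carry into subsquare.
Longitude subsquare q = 16; −1 → 15 = p.
Latitude extended square 3; +1 → 4.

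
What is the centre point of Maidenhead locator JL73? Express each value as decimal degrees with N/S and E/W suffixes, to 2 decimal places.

23.50° N, 15.00° E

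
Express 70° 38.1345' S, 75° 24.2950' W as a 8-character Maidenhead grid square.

FB29hi17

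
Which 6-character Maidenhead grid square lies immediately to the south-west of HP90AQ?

Longitude subsquare a = 0; −1 → -1, wraps to 23 = x, carry into square.
Longitude square 9; −1 → 8.
Latitude subsquare q = 16; −1 → 15 = p.

HP80xp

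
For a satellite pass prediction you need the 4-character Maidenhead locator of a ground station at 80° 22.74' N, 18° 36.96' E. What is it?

Shift to the Maidenhead origin (180°W, 90°S): lon 198.62, lat 170.38.
Field: lon ⌊198.62/20⌋ = 9 → J; lat ⌊170.38/10⌋ = 17 → R.
Square: lon ⌊18.62/2⌋ = 9; lat ⌊0.38/1⌋ = 0.

JR90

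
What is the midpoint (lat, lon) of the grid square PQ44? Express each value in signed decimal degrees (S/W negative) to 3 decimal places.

74.500, 129.000

Field P=15, Q=16: +15·20° lon, +16·10° lat → SW at lon 120°, lat 70°.
Square 4, 4: +4·2° lon, +4·1° lat → SW at lon 128°, lat 74°.
Cell spans 2° lon × 1° lat. Centre is SW corner plus half of each.
latitude 74.500, longitude 129.000.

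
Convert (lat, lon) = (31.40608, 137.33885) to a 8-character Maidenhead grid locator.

PM81qj07

Shift to the Maidenhead origin (180°W, 90°S): lon 317.33885, lat 121.40608.
Field: 317.33885/20 → 15 → P, 121.40608/10 → 12 → M; chars PM.
Square: 17.33885/2 → 8, 1.40608/1 → 1; chars 81.
Subsquare: 1.33885/0.0833333 → 16 → q, 0.40608/0.0416667 → 9 → j; chars qj.
Extended square: 0.00552/0.00833333 → 0, 0.03108/0.00416667 → 7; chars 07.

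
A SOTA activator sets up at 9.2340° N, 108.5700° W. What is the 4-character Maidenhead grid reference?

DJ59

Add 180° to longitude and 90° to latitude: 71.43, 99.23.
Field (20°×10°, letters A–R): lon ⌊71.43/20⌋ = 3 → D; lat ⌊99.23/10⌋ = 9 → J.
Square (2°×1°, digits 0–9): lon ⌊11.43/2⌋ = 5; lat ⌊9.23/1⌋ = 9.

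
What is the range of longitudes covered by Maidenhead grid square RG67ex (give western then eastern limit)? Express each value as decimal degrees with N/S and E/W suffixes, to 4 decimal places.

172.3333° E, 172.4167° E

Field R=17, G=6: +17·20° lon, +6·10° lat → SW at lon 160°, lat -30°.
Square 6, 7: +6·2° lon, +7·1° lat → SW at lon 172°, lat -23°.
Subsquare e=4, x=23: +4·0.0833333° lon, +23·0.0416667° lat → SW at lon 172.333°, lat -22.0417°.
Cell spans 0.0833333° lon × 0.0416667° lat.
west 172.3333° E, east 172.4167° E.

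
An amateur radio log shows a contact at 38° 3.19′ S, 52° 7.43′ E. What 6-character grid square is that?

LF61bw

Offset from 180°W / 90°S: lon 232.1238°, lat 51.9468°.
Field: 232.1238/20 → 11 → L, 51.9468/10 → 5 → F; chars LF.
Square: 12.1238/2 → 6, 1.9468/1 → 1; chars 61.
Subsquare: 0.1238/0.0833333 → 1 → b, 0.9468/0.0416667 → 22 → w; chars bw.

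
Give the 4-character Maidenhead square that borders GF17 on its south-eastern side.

GF26

Longitude square 1; +1 → 2.
Latitude square 7; −1 → 6.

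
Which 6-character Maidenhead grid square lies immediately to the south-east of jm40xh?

JM50ag

Longitude subsquare x = 23; +1 → 24, wraps to 0 = a, carry into square.
Longitude square 4; +1 → 5.
Latitude subsquare h = 7; −1 → 6 = g.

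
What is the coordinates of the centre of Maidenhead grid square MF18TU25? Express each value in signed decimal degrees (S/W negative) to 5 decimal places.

-31.14375, 63.60417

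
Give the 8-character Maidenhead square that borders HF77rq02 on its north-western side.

HF77qq93

Longitude extended square 0; −1 → -1, wraps to 9, carry into subsquare.
Longitude subsquare r = 17; −1 → 16 = q.
Latitude extended square 2; +1 → 3.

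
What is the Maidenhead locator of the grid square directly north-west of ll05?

KL96

Longitude square 0; −1 → -1, wraps to 9, carry into field.
Longitude field L = 11; −1 → 10 = K.
Latitude square 5; +1 → 6.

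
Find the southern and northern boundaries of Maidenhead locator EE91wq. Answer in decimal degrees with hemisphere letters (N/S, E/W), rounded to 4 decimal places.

48.3333° S, 48.2917° S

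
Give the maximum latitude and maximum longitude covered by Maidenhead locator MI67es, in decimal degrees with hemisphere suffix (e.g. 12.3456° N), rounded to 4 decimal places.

2.2083° S, 72.4167° E

Field M=12, I=8: +12·20° lon, +8·10° lat → SW at lon 60°, lat -10°.
Square 6, 7: +6·2° lon, +7·1° lat → SW at lon 72°, lat -3°.
Subsquare e=4, s=18: +4·0.0833333° lon, +18·0.0416667° lat → SW at lon 72.3333°, lat -2.25°.
Cell spans 0.0833333° lon × 0.0416667° lat. NE corner is SW corner plus one full cell.
latitude 2.2083° S, longitude 72.4167° E.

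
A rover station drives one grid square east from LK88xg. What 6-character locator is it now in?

Longitude subsquare x = 23; +1 → 24, wraps to 0 = a, carry into square.
Longitude square 8; +1 → 9.
The latitude characters are unchanged.

LK98ag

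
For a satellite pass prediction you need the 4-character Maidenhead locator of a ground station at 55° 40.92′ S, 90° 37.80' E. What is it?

Shift to the Maidenhead origin (180°W, 90°S): lon 270.63, lat 34.32.
Field: lon ⌊270.63/20⌋ = 13 → N; lat ⌊34.32/10⌋ = 3 → D.
Square: lon ⌊10.63/2⌋ = 5; lat ⌊4.32/1⌋ = 4.

ND54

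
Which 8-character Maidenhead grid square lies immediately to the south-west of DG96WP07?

Longitude extended square 0; −1 → -1, wraps to 9, carry into subsquare.
Longitude subsquare w = 22; −1 → 21 = v.
Latitude extended square 7; −1 → 6.

DG96vp96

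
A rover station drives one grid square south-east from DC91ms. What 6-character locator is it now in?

DC91nr

Longitude subsquare m = 12; +1 → 13 = n.
Latitude subsquare s = 18; −1 → 17 = r.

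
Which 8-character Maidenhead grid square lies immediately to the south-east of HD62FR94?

HD62gr03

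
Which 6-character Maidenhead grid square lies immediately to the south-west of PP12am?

Longitude subsquare a = 0; −1 → -1, wraps to 23 = x, carry into square.
Longitude square 1; −1 → 0.
Latitude subsquare m = 12; −1 → 11 = l.

PP02xl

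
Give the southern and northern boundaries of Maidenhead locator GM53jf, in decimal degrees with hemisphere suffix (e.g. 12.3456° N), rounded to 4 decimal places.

Field G=6, M=12: +6·20° lon, +12·10° lat → SW at lon -60°, lat 30°.
Square 5, 3: +5·2° lon, +3·1° lat → SW at lon -50°, lat 33°.
Subsquare j=9, f=5: +9·0.0833333° lon, +5·0.0416667° lat → SW at lon -49.25°, lat 33.2083°.
Cell spans 0.0833333° lon × 0.0416667° lat.
south 33.2083° N, north 33.2500° N.

33.2083° N, 33.2500° N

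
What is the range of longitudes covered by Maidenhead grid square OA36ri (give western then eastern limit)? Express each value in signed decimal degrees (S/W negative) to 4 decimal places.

Field O=14, A=0: +14·20° lon, +0·10° lat → SW at lon 100°, lat -90°.
Square 3, 6: +3·2° lon, +6·1° lat → SW at lon 106°, lat -84°.
Subsquare r=17, i=8: +17·0.0833333° lon, +8·0.0416667° lat → SW at lon 107.417°, lat -83.6667°.
Cell spans 0.0833333° lon × 0.0416667° lat.
west 107.4167, east 107.5000.

107.4167, 107.5000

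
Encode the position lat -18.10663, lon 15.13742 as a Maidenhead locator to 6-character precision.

JH71nv

Offset from 180°W / 90°S: lon 195.1374°, lat 71.8934°.
Field: 195.1374/20 → 9 → J, 71.8934/10 → 7 → H; chars JH.
Square: 15.1374/2 → 7, 1.8934/1 → 1; chars 71.
Subsquare: 1.1374/0.0833333 → 13 → n, 0.8934/0.0416667 → 21 → v; chars nv.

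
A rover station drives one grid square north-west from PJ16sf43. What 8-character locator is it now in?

PJ16sf34

Longitude extended square 4; −1 → 3.
Latitude extended square 3; +1 → 4.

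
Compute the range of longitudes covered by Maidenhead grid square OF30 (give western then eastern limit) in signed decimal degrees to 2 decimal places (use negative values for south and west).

106.00, 108.00

Field O=14, F=5: +14·20° lon, +5·10° lat → SW at lon 100°, lat -40°.
Square 3, 0: +3·2° lon, +0·1° lat → SW at lon 106°, lat -40°.
Cell spans 2° lon × 1° lat.
west 106.00, east 108.00.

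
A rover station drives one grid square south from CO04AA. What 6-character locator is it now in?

CO03ax

Latitude subsquare a = 0; −1 → -1, wraps to 23 = x, carry into square.
Latitude square 4; −1 → 3.
The longitude characters are unchanged.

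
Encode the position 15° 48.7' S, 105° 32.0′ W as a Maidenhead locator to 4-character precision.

Add 180° to longitude and 90° to latitude: 74.47, 74.19.
Field (20°×10°, letters A–R): lon ⌊74.47/20⌋ = 3 → D; lat ⌊74.19/10⌋ = 7 → H.
Square (2°×1°, digits 0–9): lon ⌊14.47/2⌋ = 7; lat ⌊4.19/1⌋ = 4.

DH74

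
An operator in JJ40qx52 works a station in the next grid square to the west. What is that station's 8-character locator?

Longitude extended square 5; −1 → 4.
The latitude characters are unchanged.

JJ40qx42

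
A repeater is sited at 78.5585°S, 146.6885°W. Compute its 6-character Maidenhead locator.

Add 180° to longitude and 90° to latitude: 33.3115, 11.4415.
Field: 33.3115/20 → 1 → B, 11.4415/10 → 1 → B; chars BB.
Square: 13.3115/2 → 6, 1.4415/1 → 1; chars 61.
Subsquare: 1.3115/0.0833333 → 15 → p, 0.4415/0.0416667 → 10 → k; chars pk.

BB61pk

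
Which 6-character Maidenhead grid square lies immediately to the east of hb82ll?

Longitude subsquare l = 11; +1 → 12 = m.
The latitude characters are unchanged.

HB82ml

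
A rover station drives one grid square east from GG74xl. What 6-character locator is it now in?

Longitude subsquare x = 23; +1 → 24, wraps to 0 = a, carry into square.
Longitude square 7; +1 → 8.
The latitude characters are unchanged.

GG84al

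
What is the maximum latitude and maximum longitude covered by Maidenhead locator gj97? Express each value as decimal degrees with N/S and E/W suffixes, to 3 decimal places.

Field G=6, J=9: +6·20° lon, +9·10° lat → SW at lon -60°, lat 0°.
Square 9, 7: +9·2° lon, +7·1° lat → SW at lon -42°, lat 7°.
Cell spans 2° lon × 1° lat. NE corner is SW corner plus one full cell.
latitude 8.000° N, longitude 40.000° W.

8.000° N, 40.000° W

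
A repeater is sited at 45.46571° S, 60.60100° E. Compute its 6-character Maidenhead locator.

Shift to the Maidenhead origin (180°W, 90°S): lon 240.6010, lat 44.5343.
Field: lon ⌊240.6010/20⌋ = 12 → M; lat ⌊44.5343/10⌋ = 4 → E.
Square: lon ⌊0.6010/2⌋ = 0; lat ⌊4.5343/1⌋ = 4.
Subsquare: lon ⌊0.6010/0.0833333⌋ = 7 → h; lat ⌊0.5343/0.0416667⌋ = 12 → m.

ME04hm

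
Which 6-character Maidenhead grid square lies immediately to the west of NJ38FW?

Longitude subsquare f = 5; −1 → 4 = e.
The latitude characters are unchanged.

NJ38ew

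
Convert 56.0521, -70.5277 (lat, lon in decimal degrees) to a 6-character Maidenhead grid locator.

Offset from 180°W / 90°S: lon 109.4723°, lat 146.0521°.
Field: 109.4723/20 → 5 → F, 146.0521/10 → 14 → O; chars FO.
Square: 9.4723/2 → 4, 6.0521/1 → 6; chars 46.
Subsquare: 1.4723/0.0833333 → 17 → r, 0.0521/0.0416667 → 1 → b; chars rb.

FO46rb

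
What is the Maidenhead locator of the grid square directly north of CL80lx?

Latitude subsquare x = 23; +1 → 24, wraps to 0 = a, carry into square.
Latitude square 0; +1 → 1.
The longitude characters are unchanged.

CL81la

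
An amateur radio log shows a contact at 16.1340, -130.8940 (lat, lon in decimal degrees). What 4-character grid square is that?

Offset from 180°W / 90°S: lon 49.11°, lat 106.13°.
Field: 49.11/20 → 2 → C, 106.13/10 → 10 → K; chars CK.
Square: 9.11/2 → 4, 6.13/1 → 6; chars 46.

CK46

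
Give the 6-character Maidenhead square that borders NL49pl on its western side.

Longitude subsquare p = 15; −1 → 14 = o.
The latitude characters are unchanged.

NL49ol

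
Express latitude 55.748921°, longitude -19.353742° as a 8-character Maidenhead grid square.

Shift to the Maidenhead origin (180°W, 90°S): lon 160.64626, lat 145.74892.
Field: 160.64626/20 → 8 → I, 145.74892/10 → 14 → O; chars IO.
Square: 0.64626/2 → 0, 5.74892/1 → 5; chars 05.
Subsquare: 0.64626/0.0833333 → 7 → h, 0.74892/0.0416667 → 17 → r; chars hr.
Extended square: 0.06292/0.00833333 → 7, 0.04059/0.00416667 → 9; chars 79.

IO05hr79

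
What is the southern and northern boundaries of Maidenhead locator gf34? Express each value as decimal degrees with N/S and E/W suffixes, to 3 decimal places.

36.000° S, 35.000° S

Field G=6, F=5: +6·20° lon, +5·10° lat → SW at lon -60°, lat -40°.
Square 3, 4: +3·2° lon, +4·1° lat → SW at lon -54°, lat -36°.
Cell spans 2° lon × 1° lat.
south 36.000° S, north 35.000° S.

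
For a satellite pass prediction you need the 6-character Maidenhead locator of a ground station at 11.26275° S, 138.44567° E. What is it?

Shift to the Maidenhead origin (180°W, 90°S): lon 318.4457, lat 78.7373.
Field (20°×10°, letters A–R): lon ⌊318.4457/20⌋ = 15 → P; lat ⌊78.7373/10⌋ = 7 → H.
Square (2°×1°, digits 0–9): lon ⌊18.4457/2⌋ = 9; lat ⌊8.7373/1⌋ = 8.
Subsquare (5′×2.5′, letters a–x): lon ⌊0.4457/0.0833333⌋ = 5 → f; lat ⌊0.7373/0.0416667⌋ = 17 → r.

PH98fr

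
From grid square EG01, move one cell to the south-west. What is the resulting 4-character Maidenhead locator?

DG90

Longitude square 0; −1 → -1, wraps to 9, carry into field.
Longitude field E = 4; −1 → 3 = D.
Latitude square 1; −1 → 0.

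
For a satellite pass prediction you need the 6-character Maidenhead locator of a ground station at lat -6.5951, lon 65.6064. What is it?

Add 180° to longitude and 90° to latitude: 245.6064, 83.4049.
Field: lon ⌊245.6064/20⌋ = 12 → M; lat ⌊83.4049/10⌋ = 8 → I.
Square: lon ⌊5.6064/2⌋ = 2; lat ⌊3.4049/1⌋ = 3.
Subsquare: lon ⌊1.6064/0.0833333⌋ = 19 → t; lat ⌊0.4049/0.0416667⌋ = 9 → j.

MI23tj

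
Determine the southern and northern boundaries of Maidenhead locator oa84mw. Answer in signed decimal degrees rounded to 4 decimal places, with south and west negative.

-85.0833, -85.0417

Field O=14, A=0: +14·20° lon, +0·10° lat → SW at lon 100°, lat -90°.
Square 8, 4: +8·2° lon, +4·1° lat → SW at lon 116°, lat -86°.
Subsquare m=12, w=22: +12·0.0833333° lon, +22·0.0416667° lat → SW at lon 117°, lat -85.0833°.
Cell spans 0.0833333° lon × 0.0416667° lat.
south -85.0833, north -85.0417.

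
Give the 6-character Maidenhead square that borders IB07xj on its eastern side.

IB17aj

Longitude subsquare x = 23; +1 → 24, wraps to 0 = a, carry into square.
Longitude square 0; +1 → 1.
The latitude characters are unchanged.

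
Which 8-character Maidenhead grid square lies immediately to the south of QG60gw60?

QG60gv69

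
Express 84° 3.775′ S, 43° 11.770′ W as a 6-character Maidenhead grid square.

Offset from 180°W / 90°S: lon 136.8038°, lat 5.9371°.
Field: 136.8038/20 → 6 → G, 5.9371/10 → 0 → A; chars GA.
Square: 16.8038/2 → 8, 5.9371/1 → 5; chars 85.
Subsquare: 0.8038/0.0833333 → 9 → j, 0.9371/0.0416667 → 22 → w; chars jw.

GA85jw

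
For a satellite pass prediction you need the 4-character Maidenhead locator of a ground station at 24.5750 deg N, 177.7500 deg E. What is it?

RL84

Add 180° to longitude and 90° to latitude: 357.75, 114.58.
Field: 357.75/20 → 17 → R, 114.58/10 → 11 → L; chars RL.
Square: 17.75/2 → 8, 4.58/1 → 4; chars 84.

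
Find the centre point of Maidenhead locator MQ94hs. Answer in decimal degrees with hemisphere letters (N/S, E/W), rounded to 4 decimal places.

74.7708° N, 78.6250° E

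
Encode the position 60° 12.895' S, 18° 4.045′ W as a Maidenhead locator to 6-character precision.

Shift to the Maidenhead origin (180°W, 90°S): lon 161.9326, lat 29.7851.
Field: 161.9326/20 → 8 → I, 29.7851/10 → 2 → C; chars IC.
Square: 1.9326/2 → 0, 9.7851/1 → 9; chars 09.
Subsquare: 1.9326/0.0833333 → 23 → x, 0.7851/0.0416667 → 18 → s; chars xs.

IC09xs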